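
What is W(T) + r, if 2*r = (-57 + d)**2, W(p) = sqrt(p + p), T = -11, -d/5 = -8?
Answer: 289/2 + I*sqrt(22) ≈ 144.5 + 4.6904*I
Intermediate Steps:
d = 40 (d = -5*(-8) = 40)
W(p) = sqrt(2)*sqrt(p) (W(p) = sqrt(2*p) = sqrt(2)*sqrt(p))
r = 289/2 (r = (-57 + 40)**2/2 = (1/2)*(-17)**2 = (1/2)*289 = 289/2 ≈ 144.50)
W(T) + r = sqrt(2)*sqrt(-11) + 289/2 = sqrt(2)*(I*sqrt(11)) + 289/2 = I*sqrt(22) + 289/2 = 289/2 + I*sqrt(22)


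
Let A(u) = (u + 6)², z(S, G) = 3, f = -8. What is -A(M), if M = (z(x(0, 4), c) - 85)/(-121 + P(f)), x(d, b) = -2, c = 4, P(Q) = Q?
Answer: -732736/16641 ≈ -44.032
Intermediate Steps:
M = 82/129 (M = (3 - 85)/(-121 - 8) = -82/(-129) = -82*(-1/129) = 82/129 ≈ 0.63566)
A(u) = (6 + u)²
-A(M) = -(6 + 82/129)² = -(856/129)² = -1*732736/16641 = -732736/16641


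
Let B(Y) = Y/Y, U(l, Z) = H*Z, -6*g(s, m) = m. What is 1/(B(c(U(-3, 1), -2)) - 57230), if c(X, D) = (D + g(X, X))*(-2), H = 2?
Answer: -1/57229 ≈ -1.7474e-5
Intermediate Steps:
g(s, m) = -m/6
U(l, Z) = 2*Z
c(X, D) = -2*D + X/3 (c(X, D) = (D - X/6)*(-2) = -2*D + X/3)
B(Y) = 1
1/(B(c(U(-3, 1), -2)) - 57230) = 1/(1 - 57230) = 1/(-57229) = -1/57229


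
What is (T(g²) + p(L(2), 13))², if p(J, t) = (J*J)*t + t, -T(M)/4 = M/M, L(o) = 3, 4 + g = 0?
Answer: 15876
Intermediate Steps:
g = -4 (g = -4 + 0 = -4)
T(M) = -4 (T(M) = -4*M/M = -4*1 = -4)
p(J, t) = t + t*J² (p(J, t) = J²*t + t = t*J² + t = t + t*J²)
(T(g²) + p(L(2), 13))² = (-4 + 13*(1 + 3²))² = (-4 + 13*(1 + 9))² = (-4 + 13*10)² = (-4 + 130)² = 126² = 15876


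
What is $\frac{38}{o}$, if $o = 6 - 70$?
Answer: $- \frac{19}{32} \approx -0.59375$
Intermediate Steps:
$o = -64$ ($o = 6 - 70 = -64$)
$\frac{38}{o} = \frac{38}{-64} = 38 \left(- \frac{1}{64}\right) = - \frac{19}{32}$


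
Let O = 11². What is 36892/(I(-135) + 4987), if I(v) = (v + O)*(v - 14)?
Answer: 36892/7073 ≈ 5.2159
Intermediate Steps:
O = 121
I(v) = (-14 + v)*(121 + v) (I(v) = (v + 121)*(v - 14) = (121 + v)*(-14 + v) = (-14 + v)*(121 + v))
36892/(I(-135) + 4987) = 36892/((-1694 + (-135)² + 107*(-135)) + 4987) = 36892/((-1694 + 18225 - 14445) + 4987) = 36892/(2086 + 4987) = 36892/7073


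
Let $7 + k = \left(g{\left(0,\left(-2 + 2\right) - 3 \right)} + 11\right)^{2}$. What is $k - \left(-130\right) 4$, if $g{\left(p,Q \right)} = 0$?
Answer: $634$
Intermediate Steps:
$k = 114$ ($k = -7 + \left(0 + 11\right)^{2} = -7 + 11^{2} = -7 + 121 = 114$)
$k - \left(-130\right) 4 = 114 - \left(-130\right) 4 = 114 - -520 = 114 + 520 = 634$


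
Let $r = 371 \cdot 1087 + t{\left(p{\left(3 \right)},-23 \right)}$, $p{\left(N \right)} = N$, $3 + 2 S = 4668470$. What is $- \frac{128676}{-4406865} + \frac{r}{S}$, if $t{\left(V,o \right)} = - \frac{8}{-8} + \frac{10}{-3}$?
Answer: $\frac{4155073687532}{20573303825955} \approx 0.20196$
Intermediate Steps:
$S = \frac{4668467}{2}$ ($S = - \frac{3}{2} + \frac{1}{2} \cdot 4668470 = - \frac{3}{2} + 2334235 = \frac{4668467}{2} \approx 2.3342 \cdot 10^{6}$)
$t{\left(V,o \right)} = - \frac{7}{3}$ ($t{\left(V,o \right)} = \left(-8\right) \left(- \frac{1}{8}\right) + 10 \left(- \frac{1}{3}\right) = 1 - \frac{10}{3} = - \frac{7}{3}$)
$r = \frac{1209824}{3}$ ($r = 371 \cdot 1087 - \frac{7}{3} = 403277 - \frac{7}{3} = \frac{1209824}{3} \approx 4.0327 \cdot 10^{5}$)
$- \frac{128676}{-4406865} + \frac{r}{S} = - \frac{128676}{-4406865} + \frac{1209824}{3 \cdot \frac{4668467}{2}} = \left(-128676\right) \left(- \frac{1}{4406865}\right) + \frac{1209824}{3} \cdot \frac{2}{4668467} = \frac{42892}{1468955} + \frac{2419648}{14005401} = \frac{4155073687532}{20573303825955}$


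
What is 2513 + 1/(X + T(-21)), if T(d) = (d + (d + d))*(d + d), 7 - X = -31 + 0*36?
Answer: 6744893/2684 ≈ 2513.0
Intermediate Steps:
X = 38 (X = 7 - (-31 + 0*36) = 7 - (-31 + 0) = 7 - 1*(-31) = 7 + 31 = 38)
T(d) = 6*d² (T(d) = (d + 2*d)*(2*d) = (3*d)*(2*d) = 6*d²)
2513 + 1/(X + T(-21)) = 2513 + 1/(38 + 6*(-21)²) = 2513 + 1/(38 + 6*441) = 2513 + 1/(38 + 2646) = 2513 + 1/2684 = 6744893/2684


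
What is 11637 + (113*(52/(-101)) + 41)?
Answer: 1173602/101 ≈ 11620.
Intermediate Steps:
11637 + (113*(52/(-101)) + 41) = 11637 + (113*(52*(-1/101)) + 41) = 11637 + (113*(-52/101) + 41) = 11637 + (-5876/101 + 41) = 11637 - 1735/101 = 1173602/101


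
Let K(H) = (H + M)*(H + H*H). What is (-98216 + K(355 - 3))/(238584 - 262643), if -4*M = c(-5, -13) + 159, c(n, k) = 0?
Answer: -38700720/24059 ≈ -1608.6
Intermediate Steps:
M = -159/4 (M = -(0 + 159)/4 = -¼*159 = -159/4 ≈ -39.750)
K(H) = (-159/4 + H)*(H + H²) (K(H) = (H - 159/4)*(H + H*H) = (-159/4 + H)*(H + H²))
(-98216 + K(355 - 3))/(238584 - 262643) = (-98216 + (355 - 3)*(-159 - 155*(355 - 3) + 4*(355 - 3)²)/4)/(238584 - 262643) = (-98216 + (¼)*352*(-159 - 155*352 + 4*352²))/(-24059) = (-98216 + (¼)*352*(-159 - 54560 + 4*123904))*(-1/24059) = (-98216 + (¼)*352*(-159 - 54560 + 495616))*(-1/24059) = (-98216 + (¼)*352*440897)*(-1/24059) = (-98216 + 38798936)*(-1/24059) = 38700720*(-1/24059) = -38700720/24059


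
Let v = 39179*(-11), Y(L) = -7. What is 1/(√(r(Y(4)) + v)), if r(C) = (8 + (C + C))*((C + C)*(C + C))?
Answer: -I*√432145/432145 ≈ -0.0015212*I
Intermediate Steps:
v = -430969
r(C) = 4*C²*(8 + 2*C) (r(C) = (8 + 2*C)*((2*C)*(2*C)) = (8 + 2*C)*(4*C²) = 4*C²*(8 + 2*C))
1/(√(r(Y(4)) + v)) = 1/(√(8*(-7)²*(4 - 7) - 430969)) = 1/(√(8*49*(-3) - 430969)) = 1/(√(-1176 - 430969)) = 1/(√(-432145)) = 1/(I*√432145) = -I*√432145/432145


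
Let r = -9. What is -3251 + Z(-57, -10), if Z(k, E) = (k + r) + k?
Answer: -3374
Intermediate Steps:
Z(k, E) = -9 + 2*k (Z(k, E) = (k - 9) + k = (-9 + k) + k = -9 + 2*k)
-3251 + Z(-57, -10) = -3251 + (-9 + 2*(-57)) = -3251 + (-9 - 114) = -3251 - 123 = -3374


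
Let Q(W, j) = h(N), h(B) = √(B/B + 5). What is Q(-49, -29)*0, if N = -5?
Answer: 0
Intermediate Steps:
h(B) = √6 (h(B) = √(1 + 5) = √6)
Q(W, j) = √6
Q(-49, -29)*0 = √6*0 = 0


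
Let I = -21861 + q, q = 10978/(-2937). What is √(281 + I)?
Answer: I*√1538683086/267 ≈ 146.91*I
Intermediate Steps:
q = -998/267 (q = 10978*(-1/2937) = -998/267 ≈ -3.7378)
I = -5837885/267 (I = -21861 - 998/267 = -5837885/267 ≈ -21865.)
√(281 + I) = √(281 - 5837885/267) = √(-5762858/267) = I*√1538683086/267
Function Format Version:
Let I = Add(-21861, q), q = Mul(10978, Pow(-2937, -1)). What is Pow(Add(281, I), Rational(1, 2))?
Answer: Mul(Rational(1, 267), I, Pow(1538683086, Rational(1, 2))) ≈ Mul(146.91, I)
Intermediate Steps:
q = Rational(-998, 267) (q = Mul(10978, Rational(-1, 2937)) = Rational(-998, 267) ≈ -3.7378)
I = Rational(-5837885, 267) (I = Add(-21861, Rational(-998, 267)) = Rational(-5837885, 267) ≈ -21865.)
Pow(Add(281, I), Rational(1, 2)) = Pow(Add(281, Rational(-5837885, 267)), Rational(1, 2)) = Pow(Rational(-5762858, 267), Rational(1, 2)) = Mul(Rational(1, 267), I, Pow(1538683086, Rational(1, 2)))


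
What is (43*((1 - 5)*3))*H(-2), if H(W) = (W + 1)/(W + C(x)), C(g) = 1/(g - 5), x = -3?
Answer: -4128/17 ≈ -242.82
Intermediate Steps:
C(g) = 1/(-5 + g)
H(W) = (1 + W)/(-1/8 + W) (H(W) = (W + 1)/(W + 1/(-5 - 3)) = (1 + W)/(W + 1/(-8)) = (1 + W)/(W - 1/8) = (1 + W)/(-1/8 + W))
(43*((1 - 5)*3))*H(-2) = (43*((1 - 5)*3))*(8*(1 - 2)/(-1 + 8*(-2))) = (43*(-4*3))*(8*(-1)/(-1 - 16)) = (43*(-12))*(8*(-1)/(-17)) = -4128*(-1)*(-1)/17 = -516*8/17 = -4128/17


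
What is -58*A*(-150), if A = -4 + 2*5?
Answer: 52200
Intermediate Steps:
A = 6 (A = -4 + 10 = 6)
-58*A*(-150) = -58*6*(-150) = -348*(-150) = 52200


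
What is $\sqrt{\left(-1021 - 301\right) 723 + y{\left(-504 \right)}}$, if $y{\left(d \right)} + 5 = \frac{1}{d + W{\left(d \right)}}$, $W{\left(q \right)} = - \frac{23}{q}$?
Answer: $\frac{i \sqrt{61661703786931211}}{253993} \approx 977.66 i$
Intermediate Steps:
$y{\left(d \right)} = -5 + \frac{1}{d - \frac{23}{d}}$
$\sqrt{\left(-1021 - 301\right) 723 + y{\left(-504 \right)}} = \sqrt{\left(-1021 - 301\right) 723 + \frac{115 - - 504 \left(-1 + 5 \left(-504\right)\right)}{-23 + \left(-504\right)^{2}}} = \sqrt{\left(-1322\right) 723 + \frac{115 - - 504 \left(-1 - 2520\right)}{-23 + 254016}} = \sqrt{-955806 + \frac{115 - \left(-504\right) \left(-2521\right)}{253993}} = \sqrt{-955806 + \frac{115 - 1270584}{253993}} = \sqrt{-955806 + \frac{1}{253993} \left(-1270469\right)} = \sqrt{-955806 - \frac{1270469}{253993}} = \sqrt{- \frac{242769303827}{253993}} = \frac{i \sqrt{61661703786931211}}{253993}$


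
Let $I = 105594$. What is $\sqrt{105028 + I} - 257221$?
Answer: $-257221 + \sqrt{210622} \approx -2.5676 \cdot 10^{5}$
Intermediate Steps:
$\sqrt{105028 + I} - 257221 = \sqrt{105028 + 105594} - 257221 = \sqrt{210622} - 257221 = -257221 + \sqrt{210622}$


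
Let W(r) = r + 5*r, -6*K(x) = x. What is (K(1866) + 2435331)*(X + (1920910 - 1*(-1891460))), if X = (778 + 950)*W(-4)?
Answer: 9182212047960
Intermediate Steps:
K(x) = -x/6
W(r) = 6*r
X = -41472 (X = (778 + 950)*(6*(-4)) = 1728*(-24) = -41472)
(K(1866) + 2435331)*(X + (1920910 - 1*(-1891460))) = (-1/6*1866 + 2435331)*(-41472 + (1920910 - 1*(-1891460))) = (-311 + 2435331)*(-41472 + (1920910 + 1891460)) = 2435020*(-41472 + 3812370) = 2435020*3770898 = 9182212047960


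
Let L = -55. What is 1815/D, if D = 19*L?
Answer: -33/19 ≈ -1.7368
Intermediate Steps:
D = -1045 (D = 19*(-55) = -1045)
1815/D = 1815/(-1045) = 1815*(-1/1045) = -33/19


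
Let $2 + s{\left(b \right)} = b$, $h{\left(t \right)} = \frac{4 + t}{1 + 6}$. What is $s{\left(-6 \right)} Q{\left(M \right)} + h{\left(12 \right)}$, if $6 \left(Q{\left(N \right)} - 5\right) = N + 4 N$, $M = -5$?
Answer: $- \frac{92}{21} \approx -4.381$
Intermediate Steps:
$h{\left(t \right)} = \frac{4}{7} + \frac{t}{7}$ ($h{\left(t \right)} = \frac{4 + t}{7} = \left(4 + t\right) \frac{1}{7} = \frac{4}{7} + \frac{t}{7}$)
$s{\left(b \right)} = -2 + b$
$Q{\left(N \right)} = 5 + \frac{5 N}{6}$ ($Q{\left(N \right)} = 5 + \frac{N + 4 N}{6} = 5 + \frac{5 N}{6}$)
$s{\left(-6 \right)} Q{\left(M \right)} + h{\left(12 \right)} = \left(-2 - 6\right) \left(5 + \frac{5}{6} \left(-5\right)\right) + \left(\frac{4}{7} + \frac{1}{7} \cdot 12\right) = - 8 \left(5 - \frac{25}{6}\right) + \left(\frac{4}{7} + \frac{12}{7}\right) = \left(-8\right) \frac{5}{6} + \frac{16}{7} = - \frac{20}{3} + \frac{16}{7} = - \frac{92}{21}$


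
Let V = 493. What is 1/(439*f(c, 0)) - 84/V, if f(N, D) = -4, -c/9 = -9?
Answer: -147997/865708 ≈ -0.17095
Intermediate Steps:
c = 81 (c = -9*(-9) = 81)
1/(439*f(c, 0)) - 84/V = 1/(439*(-4)) - 84/493 = (1/439)*(-¼) - 84*1/493 = -1/1756 - 84/493 = -147997/865708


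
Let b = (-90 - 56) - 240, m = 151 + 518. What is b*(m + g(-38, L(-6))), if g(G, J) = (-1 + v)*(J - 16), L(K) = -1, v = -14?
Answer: -356664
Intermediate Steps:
m = 669
b = -386 (b = -146 - 240 = -386)
g(G, J) = 240 - 15*J (g(G, J) = (-1 - 14)*(J - 16) = -15*(-16 + J) = 240 - 15*J)
b*(m + g(-38, L(-6))) = -386*(669 + (240 - 15*(-1))) = -386*(669 + (240 + 15)) = -386*(669 + 255) = -386*924 = -356664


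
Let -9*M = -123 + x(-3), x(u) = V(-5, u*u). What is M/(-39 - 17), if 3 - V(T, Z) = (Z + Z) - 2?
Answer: -17/63 ≈ -0.26984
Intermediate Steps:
V(T, Z) = 5 - 2*Z (V(T, Z) = 3 - ((Z + Z) - 2) = 3 - (2*Z - 2) = 3 - (-2 + 2*Z) = 3 + (2 - 2*Z) = 5 - 2*Z)
x(u) = 5 - 2*u**2 (x(u) = 5 - 2*u*u = 5 - 2*u**2)
M = 136/9 (M = -(-123 + (5 - 2*(-3)**2))/9 = -(-123 + (5 - 2*9))/9 = -(-123 + (5 - 18))/9 = -(-123 - 13)/9 = -1/9*(-136) = 136/9 ≈ 15.111)
M/(-39 - 17) = 136/(9*(-39 - 17)) = (136/9)/(-56) = (136/9)*(-1/56) = -17/63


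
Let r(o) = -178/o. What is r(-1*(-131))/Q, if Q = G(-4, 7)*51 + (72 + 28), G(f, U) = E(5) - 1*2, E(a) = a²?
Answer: -178/166763 ≈ -0.0010674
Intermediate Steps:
G(f, U) = 23 (G(f, U) = 5² - 1*2 = 25 - 2 = 23)
Q = 1273 (Q = 23*51 + (72 + 28) = 1173 + 100 = 1273)
r(-1*(-131))/Q = -178/((-1*(-131)))/1273 = -178/131*(1/1273) = -178*1/131*(1/1273) = -178/131*1/1273 = -178/166763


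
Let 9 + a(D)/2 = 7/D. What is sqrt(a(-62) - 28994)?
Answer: 3*I*sqrt(3097861)/31 ≈ 170.33*I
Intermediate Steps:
a(D) = -18 + 14/D (a(D) = -18 + 2*(7/D) = -18 + 14/D)
sqrt(a(-62) - 28994) = sqrt((-18 + 14/(-62)) - 28994) = sqrt((-18 + 14*(-1/62)) - 28994) = sqrt((-18 - 7/31) - 28994) = sqrt(-565/31 - 28994) = sqrt(-899379/31) = 3*I*sqrt(3097861)/31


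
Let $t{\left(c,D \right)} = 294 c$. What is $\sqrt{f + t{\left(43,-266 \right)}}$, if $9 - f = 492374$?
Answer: $i \sqrt{479723} \approx 692.62 i$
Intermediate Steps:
$f = -492365$ ($f = 9 - 492374 = -492365$)
$\sqrt{f + t{\left(43,-266 \right)}} = \sqrt{-492365 + 294 \cdot 43} = \sqrt{-492365 + 12642} = \sqrt{-479723} = i \sqrt{479723}$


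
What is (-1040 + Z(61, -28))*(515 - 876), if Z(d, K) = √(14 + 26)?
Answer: 375440 - 722*√10 ≈ 3.7316e+5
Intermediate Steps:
Z(d, K) = 2*√10 (Z(d, K) = √40 = 2*√10)
(-1040 + Z(61, -28))*(515 - 876) = (-1040 + 2*√10)*(515 - 876) = (-1040 + 2*√10)*(-361) = 375440 - 722*√10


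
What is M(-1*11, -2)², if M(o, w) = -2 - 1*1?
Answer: 9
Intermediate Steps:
M(o, w) = -3 (M(o, w) = -2 - 1 = -3)
M(-1*11, -2)² = (-3)² = 9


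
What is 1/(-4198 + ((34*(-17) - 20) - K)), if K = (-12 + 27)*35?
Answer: -1/5321 ≈ -0.00018793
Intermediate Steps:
K = 525 (K = 15*35 = 525)
1/(-4198 + ((34*(-17) - 20) - K)) = 1/(-4198 + ((34*(-17) - 20) - 1*525)) = 1/(-4198 + ((-578 - 20) - 525)) = 1/(-4198 + (-598 - 525)) = 1/(-4198 - 1123) = 1/(-5321) = -1/5321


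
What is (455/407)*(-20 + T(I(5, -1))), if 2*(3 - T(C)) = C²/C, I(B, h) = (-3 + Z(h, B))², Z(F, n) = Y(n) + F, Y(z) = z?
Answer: -15925/814 ≈ -19.564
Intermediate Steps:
Z(F, n) = F + n (Z(F, n) = n + F = F + n)
I(B, h) = (-3 + B + h)² (I(B, h) = (-3 + (h + B))² = (-3 + (B + h))² = (-3 + B + h)²)
T(C) = 3 - C/2 (T(C) = 3 - C²/(2*C) = 3 - C/2)
(455/407)*(-20 + T(I(5, -1))) = (455/407)*(-20 + (3 - (-3 + 5 - 1)²/2)) = (455*(1/407))*(-20 + (3 - ½*1²)) = 455*(-20 + (3 - ½*1))/407 = 455*(-20 + (3 - ½))/407 = 455*(-20 + 5/2)/407 = (455/407)*(-35/2) = -15925/814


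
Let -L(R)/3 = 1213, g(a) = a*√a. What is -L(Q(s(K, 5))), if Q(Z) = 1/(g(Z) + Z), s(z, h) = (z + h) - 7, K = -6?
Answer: 3639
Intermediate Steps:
g(a) = a^(3/2)
s(z, h) = -7 + h + z (s(z, h) = (h + z) - 7 = -7 + h + z)
Q(Z) = 1/(Z + Z^(3/2)) (Q(Z) = 1/(Z^(3/2) + Z) = 1/(Z + Z^(3/2)))
L(R) = -3639 (L(R) = -3*1213 = -3639)
-L(Q(s(K, 5))) = -1*(-3639) = 3639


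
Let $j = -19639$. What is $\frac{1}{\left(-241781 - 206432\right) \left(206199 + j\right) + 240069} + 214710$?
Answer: $\frac{17953701770973809}{83618377211} \approx 2.1471 \cdot 10^{5}$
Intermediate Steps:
$\frac{1}{\left(-241781 - 206432\right) \left(206199 + j\right) + 240069} + 214710 = \frac{1}{\left(-241781 - 206432\right) \left(206199 - 19639\right) + 240069} + 214710 = \frac{1}{\left(-448213\right) 186560 + 240069} + 214710 = \frac{1}{-83618617280 + 240069} + 214710 = \frac{1}{-83618377211} + 214710 = - \frac{1}{83618377211} + 214710 = \frac{17953701770973809}{83618377211}$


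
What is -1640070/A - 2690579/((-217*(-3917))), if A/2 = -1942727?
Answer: -4530039739318/1651296580003 ≈ -2.7433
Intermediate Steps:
A = -3885454 (A = 2*(-1942727) = -3885454)
-1640070/A - 2690579/((-217*(-3917))) = -1640070/(-3885454) - 2690579/((-217*(-3917))) = -1640070*(-1/3885454) - 2690579/849989 = 820035/1942727 - 2690579*1/849989 = 820035/1942727 - 2690579/849989 = -4530039739318/1651296580003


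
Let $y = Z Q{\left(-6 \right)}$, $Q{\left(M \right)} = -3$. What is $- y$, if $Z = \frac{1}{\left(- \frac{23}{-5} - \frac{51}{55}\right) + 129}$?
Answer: $\frac{165}{7297} \approx 0.022612$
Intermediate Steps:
$Z = \frac{55}{7297}$ ($Z = \frac{1}{\left(\left(-23\right) \left(- \frac{1}{5}\right) - \frac{51}{55}\right) + 129} = \frac{1}{\left(\frac{23}{5} - \frac{51}{55}\right) + 129} = \frac{1}{\frac{202}{55} + 129} = \frac{1}{\frac{7297}{55}} = \frac{55}{7297} \approx 0.0075373$)
$y = - \frac{165}{7297}$ ($y = \frac{55}{7297} \left(-3\right) = - \frac{165}{7297} \approx -0.022612$)
$- y = \left(-1\right) \left(- \frac{165}{7297}\right) = \frac{165}{7297}$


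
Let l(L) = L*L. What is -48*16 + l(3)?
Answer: -759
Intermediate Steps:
l(L) = L**2
-48*16 + l(3) = -48*16 + 3**2 = -768 + 9 = -759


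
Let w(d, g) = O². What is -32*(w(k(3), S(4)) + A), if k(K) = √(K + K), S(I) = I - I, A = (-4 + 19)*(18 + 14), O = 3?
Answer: -15648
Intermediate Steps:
A = 480 (A = 15*32 = 480)
S(I) = 0
k(K) = √2*√K (k(K) = √(2*K) = √2*√K)
w(d, g) = 9 (w(d, g) = 3² = 9)
-32*(w(k(3), S(4)) + A) = -32*(9 + 480) = -32*489 = -15648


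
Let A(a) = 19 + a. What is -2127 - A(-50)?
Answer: -2096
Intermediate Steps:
-2127 - A(-50) = -2127 - (19 - 50) = -2127 - 1*(-31) = -2127 + 31 = -2096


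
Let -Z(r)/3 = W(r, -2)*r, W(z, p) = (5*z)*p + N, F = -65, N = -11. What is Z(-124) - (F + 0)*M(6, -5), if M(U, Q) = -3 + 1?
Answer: 457058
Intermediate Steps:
W(z, p) = -11 + 5*p*z (W(z, p) = (5*z)*p - 11 = 5*p*z - 11 = -11 + 5*p*z)
M(U, Q) = -2
Z(r) = -3*r*(-11 - 10*r) (Z(r) = -3*(-11 + 5*(-2)*r)*r = -3*(-11 - 10*r)*r = -3*r*(-11 - 10*r))
Z(-124) - (F + 0)*M(6, -5) = 3*(-124)*(11 + 10*(-124)) - (-65 + 0)*(-2) = 3*(-124)*(11 - 1240) - (-65)*(-2) = 3*(-124)*(-1229) - 1*130 = 457188 - 130 = 457058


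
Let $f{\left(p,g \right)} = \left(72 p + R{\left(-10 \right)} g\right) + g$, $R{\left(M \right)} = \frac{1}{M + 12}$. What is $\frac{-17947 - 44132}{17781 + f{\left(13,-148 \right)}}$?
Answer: $- \frac{20693}{6165} \approx -3.3565$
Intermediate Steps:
$R{\left(M \right)} = \frac{1}{12 + M}$
$f{\left(p,g \right)} = 72 p + \frac{3 g}{2}$ ($f{\left(p,g \right)} = \left(72 p + \frac{g}{12 - 10}\right) + g = \left(72 p + \frac{g}{2}\right) + g = \left(\frac{g}{2} + 72 p\right) + g = 72 p + \frac{3 g}{2}$)
$\frac{-17947 - 44132}{17781 + f{\left(13,-148 \right)}} = \frac{-17947 - 44132}{17781 + \left(72 \cdot 13 + \frac{3}{2} \left(-148\right)\right)} = - \frac{62079}{17781 + \left(936 - 222\right)} = - \frac{62079}{17781 + 714} = - \frac{62079}{18495} = \left(-62079\right) \frac{1}{18495} = - \frac{20693}{6165}$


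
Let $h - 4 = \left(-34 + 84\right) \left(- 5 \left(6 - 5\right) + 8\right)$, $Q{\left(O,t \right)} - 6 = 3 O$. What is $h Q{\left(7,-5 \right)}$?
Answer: $4158$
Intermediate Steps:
$Q{\left(O,t \right)} = 6 + 3 O$
$h = 154$ ($h = 4 + \left(-34 + 84\right) \left(- 5 \left(6 - 5\right) + 8\right) = 4 + 50 \left(\left(-5\right) 1 + 8\right) = 4 + 50 \left(-5 + 8\right) = 4 + 50 \cdot 3 = 4 + 150 = 154$)
$h Q{\left(7,-5 \right)} = 154 \left(6 + 3 \cdot 7\right) = 154 \left(6 + 21\right) = 154 \cdot 27 = 4158$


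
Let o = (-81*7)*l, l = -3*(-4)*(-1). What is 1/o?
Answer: 1/6804 ≈ 0.00014697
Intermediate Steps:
l = -12 (l = 12*(-1) = -12)
o = 6804 (o = -81*7*(-12) = -567*(-12) = 6804)
1/o = 1/6804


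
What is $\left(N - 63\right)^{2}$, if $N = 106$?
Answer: $1849$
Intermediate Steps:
$\left(N - 63\right)^{2} = \left(106 - 63\right)^{2} = 43^{2} = 1849$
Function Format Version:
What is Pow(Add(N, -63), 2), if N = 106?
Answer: 1849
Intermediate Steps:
Pow(Add(N, -63), 2) = Pow(Add(106, -63), 2) = Pow(43, 2) = 1849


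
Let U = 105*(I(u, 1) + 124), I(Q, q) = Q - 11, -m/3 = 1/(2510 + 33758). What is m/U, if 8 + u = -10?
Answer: -1/120591100 ≈ -8.2925e-9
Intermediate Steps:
u = -18 (u = -8 - 10 = -18)
m = -3/36268 (m = -3/(2510 + 33758) = -3/36268 ≈ -8.2718e-5)
I(Q, q) = -11 + Q
U = 9975 (U = 105*((-11 - 18) + 124) = 105*(-29 + 124) = 105*95 = 9975)
m/U = -3/36268/9975 = -3/36268*1/9975 = -1/120591100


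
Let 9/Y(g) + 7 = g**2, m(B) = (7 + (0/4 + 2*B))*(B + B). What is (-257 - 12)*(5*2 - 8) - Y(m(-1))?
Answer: -16681/31 ≈ -538.10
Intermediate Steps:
m(B) = 2*B*(7 + 2*B) (m(B) = (7 + (0*(1/4) + 2*B))*(2*B) = (7 + (0 + 2*B))*(2*B) = (7 + 2*B)*(2*B) = 2*B*(7 + 2*B))
Y(g) = 9/(-7 + g**2)
(-257 - 12)*(5*2 - 8) - Y(m(-1)) = (-257 - 12)*(5*2 - 8) - 9/(-7 + (2*(-1)*(7 + 2*(-1)))**2) = -269*(10 - 8) - 9/(-7 + (2*(-1)*(7 - 2))**2) = -269*2 - 9/(-7 + (2*(-1)*5)**2) = -538 - 9/(-7 + (-10)**2) = -538 - 9/(-7 + 100) = -538 - 9/93 = -538 - 1*3/31 = -538 - 3/31 = -16681/31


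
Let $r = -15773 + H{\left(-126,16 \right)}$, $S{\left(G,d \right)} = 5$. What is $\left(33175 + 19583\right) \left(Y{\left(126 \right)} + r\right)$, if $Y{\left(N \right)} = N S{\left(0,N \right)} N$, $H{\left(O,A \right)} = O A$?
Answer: $3249417978$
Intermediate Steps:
$H{\left(O,A \right)} = A O$
$Y{\left(N \right)} = 5 N^{2}$ ($Y{\left(N \right)} = N 5 N = 5 N N = 5 N^{2}$)
$r = -17789$ ($r = -15773 + 16 \left(-126\right) = -15773 - 2016 = -17789$)
$\left(33175 + 19583\right) \left(Y{\left(126 \right)} + r\right) = \left(33175 + 19583\right) \left(5 \cdot 126^{2} - 17789\right) = 52758 \left(5 \cdot 15876 - 17789\right) = 52758 \left(79380 - 17789\right) = 52758 \cdot 61591 = 3249417978$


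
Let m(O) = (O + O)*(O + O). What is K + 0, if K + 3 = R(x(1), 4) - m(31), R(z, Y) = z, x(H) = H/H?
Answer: -3846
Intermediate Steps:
x(H) = 1
m(O) = 4*O² (m(O) = (2*O)*(2*O) = 4*O²)
K = -3846 (K = -3 + (1 - 4*31²) = -3 + (1 - 4*961) = -3 + (1 - 1*3844) = -3 + (1 - 3844) = -3 - 3843 = -3846)
K + 0 = -3846 + 0 = -3846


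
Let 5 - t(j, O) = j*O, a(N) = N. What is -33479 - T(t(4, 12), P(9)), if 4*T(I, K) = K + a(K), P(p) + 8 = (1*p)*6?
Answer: -33502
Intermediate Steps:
t(j, O) = 5 - O*j (t(j, O) = 5 - j*O = 5 - O*j)
P(p) = -8 + 6*p (P(p) = -8 + (1*p)*6 = -8 + p*6 = -8 + 6*p)
T(I, K) = K/2 (T(I, K) = (K + K)/4 = (2*K)/4 = K/2)
-33479 - T(t(4, 12), P(9)) = -33479 - (-8 + 6*9)/2 = -33479 - (-8 + 54)/2 = -33479 - 46/2 = -33479 - 1*23 = -33479 - 23 = -33502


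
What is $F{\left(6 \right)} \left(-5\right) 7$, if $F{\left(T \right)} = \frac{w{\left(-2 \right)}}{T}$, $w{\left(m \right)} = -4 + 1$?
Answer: $\frac{35}{2} \approx 17.5$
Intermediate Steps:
$w{\left(m \right)} = -3$
$F{\left(T \right)} = - \frac{3}{T}$
$F{\left(6 \right)} \left(-5\right) 7 = - \frac{3}{6} \left(-5\right) 7 = \left(-3\right) \frac{1}{6} \left(-5\right) 7 = \left(- \frac{1}{2}\right) \left(-5\right) 7 = \frac{5}{2} \cdot 7 = \frac{35}{2}$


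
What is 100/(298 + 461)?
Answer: 100/759 ≈ 0.13175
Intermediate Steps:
100/(298 + 461) = 100/759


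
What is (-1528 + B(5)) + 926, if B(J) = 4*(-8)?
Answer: -634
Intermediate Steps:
B(J) = -32
(-1528 + B(5)) + 926 = (-1528 - 32) + 926 = -1560 + 926 = -634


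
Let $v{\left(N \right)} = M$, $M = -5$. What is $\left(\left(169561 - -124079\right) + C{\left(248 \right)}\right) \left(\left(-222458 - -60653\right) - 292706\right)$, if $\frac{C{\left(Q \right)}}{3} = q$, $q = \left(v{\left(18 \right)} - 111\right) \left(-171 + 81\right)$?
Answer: $-147697894560$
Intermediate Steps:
$v{\left(N \right)} = -5$
$q = 10440$ ($q = \left(-5 - 111\right) \left(-171 + 81\right) = \left(-116\right) \left(-90\right) = 10440$)
$C{\left(Q \right)} = 31320$ ($C{\left(Q \right)} = 3 \cdot 10440 = 31320$)
$\left(\left(169561 - -124079\right) + C{\left(248 \right)}\right) \left(\left(-222458 - -60653\right) - 292706\right) = \left(\left(169561 - -124079\right) + 31320\right) \left(\left(-222458 - -60653\right) - 292706\right) = \left(\left(169561 + 124079\right) + 31320\right) \left(\left(-222458 + 60653\right) - 292706\right) = \left(293640 + 31320\right) \left(-161805 - 292706\right) = 324960 \left(-454511\right) = -147697894560$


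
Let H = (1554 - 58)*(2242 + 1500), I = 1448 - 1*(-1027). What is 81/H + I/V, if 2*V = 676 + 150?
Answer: 13855162653/2311987216 ≈ 5.9928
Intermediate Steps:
V = 413 (V = (676 + 150)/2 = (½)*826 = 413)
I = 2475 (I = 1448 + 1027 = 2475)
H = 5598032 (H = 1496*3742 = 5598032)
81/H + I/V = 81/5598032 + 2475/413 = 13855162653/2311987216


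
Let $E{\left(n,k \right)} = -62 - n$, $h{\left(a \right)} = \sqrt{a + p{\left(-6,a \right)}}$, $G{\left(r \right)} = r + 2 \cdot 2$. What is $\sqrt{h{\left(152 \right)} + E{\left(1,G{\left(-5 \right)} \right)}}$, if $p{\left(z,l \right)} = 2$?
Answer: $\sqrt{-63 + \sqrt{154}} \approx 7.1127 i$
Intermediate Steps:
$G{\left(r \right)} = 4 + r$ ($G{\left(r \right)} = r + 4 = 4 + r$)
$h{\left(a \right)} = \sqrt{2 + a}$ ($h{\left(a \right)} = \sqrt{a + 2} = \sqrt{2 + a}$)
$\sqrt{h{\left(152 \right)} + E{\left(1,G{\left(-5 \right)} \right)}} = \sqrt{\sqrt{2 + 152} - 63} = \sqrt{\sqrt{154} - 63} = \sqrt{-63 + \sqrt{154}}$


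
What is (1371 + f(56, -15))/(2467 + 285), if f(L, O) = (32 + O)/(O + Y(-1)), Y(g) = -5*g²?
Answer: 27403/55040 ≈ 0.49787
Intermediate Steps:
f(L, O) = (32 + O)/(-5 + O) (f(L, O) = (32 + O)/(O - 5*(-1)²) = (32 + O)/(O - 5*1) = (32 + O)/(O - 5) = (32 + O)/(-5 + O))
(1371 + f(56, -15))/(2467 + 285) = (1371 + (32 - 15)/(-5 - 15))/(2467 + 285) = (1371 + 17/(-20))/2752 = (1371 - 1/20*17)*(1/2752) = (1371 - 17/20)*(1/2752) = (27403/20)*(1/2752) = 27403/55040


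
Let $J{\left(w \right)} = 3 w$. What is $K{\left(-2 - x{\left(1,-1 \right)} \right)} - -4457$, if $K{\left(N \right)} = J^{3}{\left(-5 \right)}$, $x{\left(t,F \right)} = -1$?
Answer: $1082$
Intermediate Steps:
$K{\left(N \right)} = -3375$ ($K{\left(N \right)} = \left(3 \left(-5\right)\right)^{3} = \left(-15\right)^{3} = -3375$)
$K{\left(-2 - x{\left(1,-1 \right)} \right)} - -4457 = -3375 - -4457 = -3375 + 4457 = 1082$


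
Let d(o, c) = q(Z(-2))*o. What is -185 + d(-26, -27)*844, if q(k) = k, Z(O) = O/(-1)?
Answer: -44073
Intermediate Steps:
Z(O) = -O (Z(O) = O*(-1) = -O)
d(o, c) = 2*o (d(o, c) = (-1*(-2))*o = 2*o)
-185 + d(-26, -27)*844 = -185 + (2*(-26))*844 = -185 - 52*844 = -185 - 43888 = -44073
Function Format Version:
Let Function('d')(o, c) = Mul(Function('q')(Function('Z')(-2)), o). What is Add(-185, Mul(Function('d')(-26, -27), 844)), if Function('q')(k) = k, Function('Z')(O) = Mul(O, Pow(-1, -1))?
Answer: -44073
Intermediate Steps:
Function('Z')(O) = Mul(-1, O) (Function('Z')(O) = Mul(O, -1) = Mul(-1, O))
Function('d')(o, c) = Mul(2, o) (Function('d')(o, c) = Mul(Mul(-1, -2), o) = Mul(2, o))
Add(-185, Mul(Function('d')(-26, -27), 844)) = Add(-185, Mul(Mul(2, -26), 844)) = Add(-185, Mul(-52, 844)) = Add(-185, -43888) = -44073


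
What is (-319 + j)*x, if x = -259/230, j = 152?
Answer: 43253/230 ≈ 188.06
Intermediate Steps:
x = -259/230 (x = -259*1/230 = -259/230 ≈ -1.1261)
(-319 + j)*x = (-319 + 152)*(-259/230) = -167*(-259/230) = 43253/230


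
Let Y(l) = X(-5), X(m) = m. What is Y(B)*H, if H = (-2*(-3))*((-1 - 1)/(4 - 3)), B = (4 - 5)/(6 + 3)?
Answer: 60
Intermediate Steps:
B = -1/9 ≈ -0.11111
Y(l) = -5
H = -12 (H = 6*(-2/1) = 6*(-2*1) = 6*(-2) = -12)
Y(B)*H = -5*(-12) = 60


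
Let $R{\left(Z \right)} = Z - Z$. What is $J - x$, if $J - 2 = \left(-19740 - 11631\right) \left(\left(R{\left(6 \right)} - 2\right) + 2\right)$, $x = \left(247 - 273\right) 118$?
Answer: $3070$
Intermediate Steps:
$R{\left(Z \right)} = 0$
$x = -3068$ ($x = \left(-26\right) 118 = -3068$)
$J = 2$ ($J = 2 + \left(-19740 - 11631\right) \left(\left(0 - 2\right) + 2\right) = 2 + \left(-19740 - 11631\right) \left(-2 + 2\right) = 2 - 0 = 2 + 0 = 2$)
$J - x = 2 - -3068 = 2 + 3068 = 3070$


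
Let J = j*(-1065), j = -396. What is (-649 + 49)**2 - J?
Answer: -61740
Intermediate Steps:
J = 421740 (J = -396*(-1065) = 421740)
(-649 + 49)**2 - J = (-649 + 49)**2 - 1*421740 = (-600)**2 - 421740 = 360000 - 421740 = -61740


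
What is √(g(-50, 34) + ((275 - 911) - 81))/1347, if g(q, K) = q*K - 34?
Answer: I*√2451/1347 ≈ 0.036754*I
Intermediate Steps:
g(q, K) = -34 + K*q (g(q, K) = K*q - 34 = -34 + K*q)
√(g(-50, 34) + ((275 - 911) - 81))/1347 = √((-34 + 34*(-50)) + ((275 - 911) - 81))/1347 = √((-34 - 1700) + (-636 - 81))*(1/1347) = √(-1734 - 717)*(1/1347) = √(-2451)*(1/1347) = (I*√2451)*(1/1347) = I*√2451/1347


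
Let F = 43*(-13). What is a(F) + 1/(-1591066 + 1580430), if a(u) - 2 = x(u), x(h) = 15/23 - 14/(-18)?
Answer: 7551353/2201652 ≈ 3.4299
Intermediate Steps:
x(h) = 296/207 (x(h) = 15*(1/23) - 14*(-1/18) = 15/23 + 7/9 = 296/207)
F = -559
a(u) = 710/207 (a(u) = 2 + 296/207 = 710/207)
a(F) + 1/(-1591066 + 1580430) = 710/207 + 1/(-1591066 + 1580430) = 710/207 + 1/(-10636) = 710/207 - 1/10636 = 7551353/2201652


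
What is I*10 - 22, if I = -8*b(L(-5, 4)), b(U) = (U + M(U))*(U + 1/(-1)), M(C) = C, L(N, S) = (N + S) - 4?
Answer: -4822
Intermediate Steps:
L(N, S) = -4 + N + S
b(U) = 2*U*(-1 + U) (b(U) = (U + U)*(U + 1/(-1)) = (2*U)*(U - 1) = (2*U)*(-1 + U) = 2*U*(-1 + U))
I = -480 (I = -16*(-4 - 5 + 4)*(-1 + (-4 - 5 + 4)) = -16*(-5)*(-1 - 5) = -16*(-5)*(-6) = -8*60 = -480)
I*10 - 22 = -480*10 - 22 = -4800 - 22 = -4822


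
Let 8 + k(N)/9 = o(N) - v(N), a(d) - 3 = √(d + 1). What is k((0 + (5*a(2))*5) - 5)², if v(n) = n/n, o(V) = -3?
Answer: 11664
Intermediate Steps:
a(d) = 3 + √(1 + d) (a(d) = 3 + √(d + 1) = 3 + √(1 + d))
v(n) = 1
k(N) = -108 (k(N) = -72 + 9*(-3 - 1*1) = -72 + 9*(-3 - 1) = -72 + 9*(-4) = -72 - 36 = -108)
k((0 + (5*a(2))*5) - 5)² = (-108)² = 11664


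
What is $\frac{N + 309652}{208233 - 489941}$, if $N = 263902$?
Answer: $- \frac{286777}{140854} \approx -2.036$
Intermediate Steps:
$\frac{N + 309652}{208233 - 489941} = \frac{263902 + 309652}{208233 - 489941} = \frac{573554}{-281708} = 573554 \left(- \frac{1}{281708}\right) = - \frac{286777}{140854}$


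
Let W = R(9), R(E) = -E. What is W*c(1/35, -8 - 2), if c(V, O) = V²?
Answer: -9/1225 ≈ -0.0073469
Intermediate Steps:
W = -9 (W = -1*9 = -9)
W*c(1/35, -8 - 2) = -9*(1/35)² = -9*1/1225 = -9/1225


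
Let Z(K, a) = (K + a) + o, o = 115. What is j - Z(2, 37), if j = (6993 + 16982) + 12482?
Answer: 36303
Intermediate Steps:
j = 36457 (j = 23975 + 12482 = 36457)
Z(K, a) = 115 + K + a (Z(K, a) = (K + a) + 115 = 115 + K + a)
j - Z(2, 37) = 36457 - (115 + 2 + 37) = 36457 - 1*154 = 36457 - 154 = 36303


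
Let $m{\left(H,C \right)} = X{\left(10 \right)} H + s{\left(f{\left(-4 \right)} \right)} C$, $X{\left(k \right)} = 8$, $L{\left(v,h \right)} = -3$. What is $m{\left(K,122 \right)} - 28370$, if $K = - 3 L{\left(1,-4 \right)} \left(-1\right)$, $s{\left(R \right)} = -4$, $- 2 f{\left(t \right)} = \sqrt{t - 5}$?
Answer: $-28930$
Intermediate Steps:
$f{\left(t \right)} = - \frac{\sqrt{-5 + t}}{2}$ ($f{\left(t \right)} = - \frac{\sqrt{t - 5}}{2} = - \frac{\sqrt{-5 + t}}{2}$)
$K = -9$ ($K = \left(-3\right) \left(-3\right) \left(-1\right) = 9 \left(-1\right) = -9$)
$m{\left(H,C \right)} = - 4 C + 8 H$ ($m{\left(H,C \right)} = 8 H - 4 C = - 4 C + 8 H$)
$m{\left(K,122 \right)} - 28370 = \left(\left(-4\right) 122 + 8 \left(-9\right)\right) - 28370 = \left(-488 - 72\right) - 28370 = -560 - 28370 = -28930$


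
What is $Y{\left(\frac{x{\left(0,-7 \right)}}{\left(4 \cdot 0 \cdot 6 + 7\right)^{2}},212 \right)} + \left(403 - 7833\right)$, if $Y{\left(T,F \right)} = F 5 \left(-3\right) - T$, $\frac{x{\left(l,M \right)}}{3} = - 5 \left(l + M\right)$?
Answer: $- \frac{74285}{7} \approx -10612.0$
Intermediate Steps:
$x{\left(l,M \right)} = - 15 M - 15 l$ ($x{\left(l,M \right)} = 3 \left(- 5 \left(l + M\right)\right) = 3 \left(- 5 \left(M + l\right)\right) = 3 \left(- 5 M - 5 l\right) = - 15 M - 15 l$)
$Y{\left(T,F \right)} = - T - 15 F$ ($Y{\left(T,F \right)} = 5 F \left(-3\right) - T = - 15 F - T = - T - 15 F$)
$Y{\left(\frac{x{\left(0,-7 \right)}}{\left(4 \cdot 0 \cdot 6 + 7\right)^{2}},212 \right)} + \left(403 - 7833\right) = \left(- \frac{\left(-15\right) \left(-7\right) - 0}{\left(4 \cdot 0 \cdot 6 + 7\right)^{2}} - 3180\right) + \left(403 - 7833\right) = \left(- \frac{105 + 0}{\left(0 \cdot 6 + 7\right)^{2}} - 3180\right) - 7430 = \left(- \frac{105}{\left(0 + 7\right)^{2}} - 3180\right) - 7430 = \left(- \frac{105}{7^{2}} - 3180\right) - 7430 = \left(- \frac{105}{49} - 3180\right) - 7430 = \left(\left(-1\right) \frac{15}{7} - 3180\right) - 7430 = \left(- \frac{15}{7} - 3180\right) - 7430 = - \frac{22275}{7} - 7430 = - \frac{74285}{7}$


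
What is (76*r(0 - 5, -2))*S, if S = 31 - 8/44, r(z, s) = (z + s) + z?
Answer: -309168/11 ≈ -28106.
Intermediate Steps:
r(z, s) = s + 2*z (r(z, s) = (s + z) + z = s + 2*z)
S = 339/11 (S = 31 - 8/44 = 31 - 1*2/11 = 31 - 2/11 = 339/11 ≈ 30.818)
(76*r(0 - 5, -2))*S = (76*(-2 + 2*(0 - 5)))*(339/11) = (76*(-2 + 2*(-5)))*(339/11) = (76*(-2 - 10))*(339/11) = (76*(-12))*(339/11) = -912*339/11 = -309168/11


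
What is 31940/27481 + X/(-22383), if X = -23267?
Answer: 1354313447/615107223 ≈ 2.2018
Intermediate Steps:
31940/27481 + X/(-22383) = 31940/27481 - 23267/(-22383) = 31940*(1/27481) - 23267*(-1/22383) = 31940/27481 + 23267/22383 = 1354313447/615107223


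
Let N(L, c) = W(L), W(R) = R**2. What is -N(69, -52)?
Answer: -4761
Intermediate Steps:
N(L, c) = L**2
-N(69, -52) = -1*69**2 = -1*4761 = -4761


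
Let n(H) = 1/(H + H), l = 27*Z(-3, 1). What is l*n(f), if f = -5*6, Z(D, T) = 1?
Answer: -9/20 ≈ -0.45000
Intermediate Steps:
f = -30
l = 27 (l = 27*1 = 27)
n(H) = 1/(2*H)
l*n(f) = 27*((½)/(-30)) = 27*((½)*(-1/30)) = 27*(-1/60) = -9/20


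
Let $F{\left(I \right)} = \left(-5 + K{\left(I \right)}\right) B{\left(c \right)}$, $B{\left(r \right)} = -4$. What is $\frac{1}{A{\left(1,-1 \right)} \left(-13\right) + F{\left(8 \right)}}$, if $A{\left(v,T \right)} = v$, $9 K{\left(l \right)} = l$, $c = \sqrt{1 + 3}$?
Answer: $\frac{9}{31} \approx 0.29032$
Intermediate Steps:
$c = 2$ ($c = \sqrt{4} = 2$)
$K{\left(l \right)} = \frac{l}{9}$
$F{\left(I \right)} = 20 - \frac{4 I}{9}$ ($F{\left(I \right)} = \left(-5 + \frac{I}{9}\right) \left(-4\right) = 20 - \frac{4 I}{9}$)
$\frac{1}{A{\left(1,-1 \right)} \left(-13\right) + F{\left(8 \right)}} = \frac{1}{1 \left(-13\right) + \left(20 - \frac{32}{9}\right)} = \frac{1}{-13 + \left(20 - \frac{32}{9}\right)} = \frac{1}{-13 + \frac{148}{9}} = \frac{1}{\frac{31}{9}} = \frac{9}{31}$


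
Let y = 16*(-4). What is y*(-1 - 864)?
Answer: 55360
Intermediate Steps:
y = -64
y*(-1 - 864) = -64*(-1 - 864) = -64*(-865) = 55360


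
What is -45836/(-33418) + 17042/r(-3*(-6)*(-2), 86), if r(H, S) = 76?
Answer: 20464039/90706 ≈ 225.61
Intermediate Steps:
-45836/(-33418) + 17042/r(-3*(-6)*(-2), 86) = -45836/(-33418) + 17042/76 = -45836*(-1/33418) + 17042*(1/76) = 3274/2387 + 8521/38 = 20464039/90706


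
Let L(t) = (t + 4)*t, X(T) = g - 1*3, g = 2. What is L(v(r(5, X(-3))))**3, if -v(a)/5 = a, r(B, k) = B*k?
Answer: 381078125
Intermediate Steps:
X(T) = -1 (X(T) = 2 - 1*3 = 2 - 3 = -1)
v(a) = -5*a
L(t) = t*(4 + t) (L(t) = (4 + t)*t = t*(4 + t))
L(v(r(5, X(-3))))**3 = ((-25*(-1))*(4 - 25*(-1)))**3 = ((-5*(-5))*(4 - 5*(-5)))**3 = (25*(4 + 25))**3 = (25*29)**3 = 725**3 = 381078125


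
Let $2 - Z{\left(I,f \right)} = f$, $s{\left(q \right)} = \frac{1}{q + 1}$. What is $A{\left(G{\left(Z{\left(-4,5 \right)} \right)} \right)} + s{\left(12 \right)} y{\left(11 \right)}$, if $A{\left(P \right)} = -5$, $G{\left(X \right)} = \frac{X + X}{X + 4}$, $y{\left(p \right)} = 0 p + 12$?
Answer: $- \frac{53}{13} \approx -4.0769$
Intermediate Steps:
$s{\left(q \right)} = \frac{1}{1 + q}$
$y{\left(p \right)} = 12$ ($y{\left(p \right)} = 0 + 12 = 12$)
$Z{\left(I,f \right)} = 2 - f$
$G{\left(X \right)} = \frac{2 X}{4 + X}$
$A{\left(G{\left(Z{\left(-4,5 \right)} \right)} \right)} + s{\left(12 \right)} y{\left(11 \right)} = -5 + \frac{1}{1 + 12} \cdot 12 = -5 + \frac{1}{13} \cdot 12 = -5 + \frac{12}{13} = - \frac{53}{13}$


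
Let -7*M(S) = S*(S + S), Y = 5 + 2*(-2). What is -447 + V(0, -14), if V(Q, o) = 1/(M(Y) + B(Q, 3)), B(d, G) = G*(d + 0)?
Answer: -901/2 ≈ -450.50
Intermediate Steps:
Y = 1 (Y = 5 - 4 = 1)
B(d, G) = G*d
M(S) = -2*S²/7 (M(S) = -S*(S + S)/7 = -S*2*S/7 = -2*S²/7)
V(Q, o) = 1/(-2/7 + 3*Q) (V(Q, o) = 1/(-2/7*1² + 3*Q) = 1/(-2/7*1 + 3*Q) = 1/(-2/7 + 3*Q))
-447 + V(0, -14) = -447 + 7/(-2 + 21*0) = -447 + 7/(-2 + 0) = -447 + 7/(-2) = -447 + 7*(-½) = -447 - 7/2 = -901/2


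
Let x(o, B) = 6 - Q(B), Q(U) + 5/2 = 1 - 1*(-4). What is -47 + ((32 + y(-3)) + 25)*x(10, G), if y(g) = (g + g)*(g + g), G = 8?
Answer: 557/2 ≈ 278.50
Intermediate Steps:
Q(U) = 5/2 (Q(U) = -5/2 + (1 - 1*(-4)) = -5/2 + (1 + 4) = -5/2 + 5 = 5/2)
y(g) = 4*g² (y(g) = (2*g)*(2*g) = 4*g²)
x(o, B) = 7/2 (x(o, B) = 6 - 1*5/2 = 6 - 5/2 = 7/2)
-47 + ((32 + y(-3)) + 25)*x(10, G) = -47 + ((32 + 4*(-3)²) + 25)*(7/2) = -47 + ((32 + 4*9) + 25)*(7/2) = -47 + ((32 + 36) + 25)*(7/2) = -47 + (68 + 25)*(7/2) = -47 + 93*(7/2) = -47 + 651/2 = 557/2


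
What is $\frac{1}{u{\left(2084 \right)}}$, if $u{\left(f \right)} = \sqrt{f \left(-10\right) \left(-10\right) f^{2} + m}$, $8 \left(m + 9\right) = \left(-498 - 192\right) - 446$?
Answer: $\frac{\sqrt{905092870249}}{905092870249} \approx 1.0511 \cdot 10^{-6}$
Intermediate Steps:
$m = -151$ ($m = -9 + \frac{\left(-498 - 192\right) - 446}{8} = -9 + \frac{-690 - 446}{8} = -9 + \frac{1}{8} \left(-1136\right) = -9 - 142 = -151$)
$u{\left(f \right)} = \sqrt{-151 + 100 f^{3}}$ ($u{\left(f \right)} = \sqrt{f \left(-10\right) \left(-10\right) f^{2} - 151} = \sqrt{- 10 f \left(-10\right) f^{2} - 151} = \sqrt{100 f f^{2} - 151} = \sqrt{100 f^{3} - 151} = \sqrt{-151 + 100 f^{3}}$)
$\frac{1}{u{\left(2084 \right)}} = \frac{1}{\sqrt{-151 + 100 \cdot 2084^{3}}} = \frac{1}{\sqrt{-151 + 100 \cdot 9050928704}} = \frac{1}{\sqrt{-151 + 905092870400}} = \frac{1}{\sqrt{905092870249}} = \frac{\sqrt{905092870249}}{905092870249}$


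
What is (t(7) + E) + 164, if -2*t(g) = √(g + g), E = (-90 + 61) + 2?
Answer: 137 - √14/2 ≈ 135.13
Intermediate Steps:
E = -27 (E = -29 + 2 = -27)
t(g) = -√2*√g/2 (t(g) = -√(g + g)/2 = -√2*√g/2)
(t(7) + E) + 164 = (-√2*√7/2 - 27) + 164 = (-√14/2 - 27) + 164 = (-27 - √14/2) + 164 = 137 - √14/2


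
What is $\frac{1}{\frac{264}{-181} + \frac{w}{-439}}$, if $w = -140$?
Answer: $- \frac{79459}{90556} \approx -0.87746$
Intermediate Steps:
$\frac{1}{\frac{264}{-181} + \frac{w}{-439}} = \frac{1}{\frac{264}{-181} - \frac{140}{-439}} = \frac{1}{264 \left(- \frac{1}{181}\right) - - \frac{140}{439}} = \frac{1}{- \frac{264}{181} + \frac{140}{439}} = \frac{1}{- \frac{90556}{79459}} = - \frac{79459}{90556}$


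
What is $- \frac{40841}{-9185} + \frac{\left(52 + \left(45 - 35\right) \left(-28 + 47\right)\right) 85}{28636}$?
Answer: $\frac{679229163}{131510830} \approx 5.1648$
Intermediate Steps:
$- \frac{40841}{-9185} + \frac{\left(52 + \left(45 - 35\right) \left(-28 + 47\right)\right) 85}{28636} = \left(-40841\right) \left(- \frac{1}{9185}\right) + \left(52 + 10 \cdot 19\right) 85 \cdot \frac{1}{28636} = \frac{40841}{9185} + \left(52 + 190\right) 85 \cdot \frac{1}{28636} = \frac{40841}{9185} + 242 \cdot 85 \cdot \frac{1}{28636} = \frac{40841}{9185} + 20570 \cdot \frac{1}{28636} = \frac{40841}{9185} + \frac{10285}{14318} = \frac{679229163}{131510830}$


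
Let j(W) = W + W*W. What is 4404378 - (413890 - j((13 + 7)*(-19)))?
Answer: 4134508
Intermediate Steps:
j(W) = W + W²
4404378 - (413890 - j((13 + 7)*(-19))) = 4404378 - (413890 - (13 + 7)*(-19)*(1 + (13 + 7)*(-19))) = 4404378 - (413890 - 20*(-19)*(1 + 20*(-19))) = 4404378 - (413890 - (-380)*(1 - 380)) = 4404378 - (413890 - (-380)*(-379)) = 4404378 - (413890 - 1*144020) = 4404378 - (413890 - 144020) = 4404378 - 1*269870 = 4404378 - 269870 = 4134508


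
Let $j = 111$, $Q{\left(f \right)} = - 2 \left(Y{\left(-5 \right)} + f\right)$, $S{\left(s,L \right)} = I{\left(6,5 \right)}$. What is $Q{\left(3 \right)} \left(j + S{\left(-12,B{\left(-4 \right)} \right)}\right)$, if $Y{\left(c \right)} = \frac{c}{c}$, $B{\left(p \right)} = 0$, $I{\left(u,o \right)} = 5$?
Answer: $-928$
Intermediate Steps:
$Y{\left(c \right)} = 1$
$S{\left(s,L \right)} = 5$
$Q{\left(f \right)} = -2 - 2 f$ ($Q{\left(f \right)} = - 2 \left(1 + f\right) = -2 - 2 f$)
$Q{\left(3 \right)} \left(j + S{\left(-12,B{\left(-4 \right)} \right)}\right) = \left(-2 - 6\right) \left(111 + 5\right) = \left(-2 - 6\right) 116 = \left(-8\right) 116 = -928$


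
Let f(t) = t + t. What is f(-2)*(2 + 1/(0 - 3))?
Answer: -20/3 ≈ -6.6667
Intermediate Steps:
f(t) = 2*t
f(-2)*(2 + 1/(0 - 3)) = (2*(-2))*(2 + 1/(0 - 3)) = -4*(2 + 1/(-3)) = -4*(2 - ⅓) = -4*5/3 = -20/3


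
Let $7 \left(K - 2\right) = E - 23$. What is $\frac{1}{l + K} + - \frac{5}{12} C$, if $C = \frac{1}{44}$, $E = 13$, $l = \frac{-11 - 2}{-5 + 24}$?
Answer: $- \frac{7811}{880} \approx -8.8761$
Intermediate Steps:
$l = - \frac{13}{19} \approx -0.68421$
$K = \frac{4}{7}$ ($K = 2 + \frac{13 - 23}{7} = 2 + \frac{1}{7} \left(-10\right) = 2 - \frac{10}{7} = \frac{4}{7} \approx 0.57143$)
$C = \frac{1}{44} \approx 0.022727$
$\frac{1}{l + K} + - \frac{5}{12} C = \frac{1}{- \frac{13}{19} + \frac{4}{7}} + - \frac{5}{12} \cdot \frac{1}{44} = \frac{1}{- \frac{15}{133}} + \left(-5\right) \frac{1}{12} \cdot \frac{1}{44} = - \frac{133}{15} - \frac{5}{528} = - \frac{7811}{880}$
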